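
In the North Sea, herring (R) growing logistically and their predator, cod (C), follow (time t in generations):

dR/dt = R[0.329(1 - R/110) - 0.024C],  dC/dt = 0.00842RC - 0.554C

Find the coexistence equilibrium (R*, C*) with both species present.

R* ≈ 65.8, C* ≈ 5.51

From dC/dt = 0 with C > 0: 0.00842R* = 0.554, so R* = 65.8.
Substitute into dR/dt = 0: 0.329(1 - 65.8/110) = 0.024C*.
The bracket is 0.402, giving C* = 0.132/0.024 = 5.51.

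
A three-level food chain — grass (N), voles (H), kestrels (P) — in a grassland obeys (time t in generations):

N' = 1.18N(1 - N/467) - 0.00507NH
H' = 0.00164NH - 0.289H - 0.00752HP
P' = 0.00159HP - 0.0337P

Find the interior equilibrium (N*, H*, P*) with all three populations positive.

From dP/dt = 0: 0.00159H* = 0.0337, so H* = 21.2.
From dN/dt = 0: 1.18(1 - N*/467) = 0.00507·21.2, giving N* = 467·(1 - 0.0911) = 424.
From dH/dt = 0: 0.00164·424 - 0.289 = 0.00752P*, so P* = 0.407/0.00752 = 54.1.

N* ≈ 424, H* ≈ 21.2, P* ≈ 54.1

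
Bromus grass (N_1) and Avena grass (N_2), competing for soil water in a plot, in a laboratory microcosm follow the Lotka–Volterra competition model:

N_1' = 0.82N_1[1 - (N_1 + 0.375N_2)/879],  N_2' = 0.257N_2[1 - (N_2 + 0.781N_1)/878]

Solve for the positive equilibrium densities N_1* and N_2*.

Setting both brackets to zero gives the nullclines N_1 + 0.375N_2 = 879 and 0.781N_1 + N_2 = 878.
Substituting N_2 = 878 - 0.781N_1 into the first: N_1(1 - 0.375·0.781) = 879 - 0.375·878.
So N_1* = 550/0.707 = 777, and then N_2* = 878 - 0.781·777 = 271.

N_1* ≈ 777, N_2* ≈ 271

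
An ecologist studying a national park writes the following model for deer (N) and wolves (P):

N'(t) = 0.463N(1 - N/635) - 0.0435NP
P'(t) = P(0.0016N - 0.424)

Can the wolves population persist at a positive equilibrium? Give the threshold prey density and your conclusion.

The predator equation gives dP/dt > 0 only when N > 0.424/0.0016 = 265.
Without the predator, N → K = 635. Since 635 > 265, the predator can invade and persist.

Threshold N = 265; K > 265, so yes, the predator persists.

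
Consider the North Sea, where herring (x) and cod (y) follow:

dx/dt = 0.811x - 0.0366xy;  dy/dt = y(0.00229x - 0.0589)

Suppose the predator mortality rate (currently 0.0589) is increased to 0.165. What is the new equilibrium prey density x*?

At the interior fixed point, setting dy/dt = 0 with y > 0 fixes x* = (predator death rate)/(xy coefficient) — independent of the other coefficients.
With the change, x* = 0.165/0.00229 = 72.1; it rises from 25.7.

x* ≈ 72.1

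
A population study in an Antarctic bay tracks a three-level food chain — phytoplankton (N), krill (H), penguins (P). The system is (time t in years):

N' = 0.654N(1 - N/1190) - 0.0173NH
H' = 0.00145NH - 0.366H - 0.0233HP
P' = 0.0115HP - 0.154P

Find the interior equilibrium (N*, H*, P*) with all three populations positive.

N* ≈ 768, H* ≈ 13.4, P* ≈ 32.1

From dP/dt = 0: 0.0115H* = 0.154, so H* = 13.4.
From dN/dt = 0: 0.654(1 - N*/1190) = 0.0173·13.4, giving N* = 1190·(1 - 0.354) = 768.
From dH/dt = 0: 0.00145·768 - 0.366 = 0.0233P*, so P* = 0.748/0.0233 = 32.1.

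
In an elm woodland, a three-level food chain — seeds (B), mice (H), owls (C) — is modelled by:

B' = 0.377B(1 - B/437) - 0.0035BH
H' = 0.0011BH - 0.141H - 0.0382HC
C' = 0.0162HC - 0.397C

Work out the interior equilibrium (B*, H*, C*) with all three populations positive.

B* ≈ 338, H* ≈ 24.5, C* ≈ 6.03

From dC/dt = 0: 0.0162H* = 0.397, so H* = 24.5.
From dB/dt = 0: 0.377(1 - B*/437) = 0.0035·24.5, giving B* = 437·(1 - 0.228) = 338.
From dH/dt = 0: 0.0011·338 - 0.141 = 0.0382C*, so C* = 0.23/0.0382 = 6.03.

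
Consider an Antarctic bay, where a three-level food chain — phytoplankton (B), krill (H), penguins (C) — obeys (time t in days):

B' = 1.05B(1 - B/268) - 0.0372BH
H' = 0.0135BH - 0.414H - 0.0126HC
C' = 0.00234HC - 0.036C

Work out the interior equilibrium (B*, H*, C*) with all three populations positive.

From dC/dt = 0: 0.00234H* = 0.036, so H* = 15.4.
From dB/dt = 0: 1.05(1 - B*/268) = 0.0372·15.4, giving B* = 268·(1 - 0.545) = 122.
From dH/dt = 0: 0.0135·122 - 0.414 = 0.0126C*, so C* = 1.23/0.0126 = 97.8.

B* ≈ 122, H* ≈ 15.4, C* ≈ 97.8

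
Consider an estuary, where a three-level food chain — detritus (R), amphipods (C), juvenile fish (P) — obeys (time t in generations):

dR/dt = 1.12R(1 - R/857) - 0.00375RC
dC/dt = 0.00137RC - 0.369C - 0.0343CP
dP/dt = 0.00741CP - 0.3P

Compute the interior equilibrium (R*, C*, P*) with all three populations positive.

R* ≈ 741, C* ≈ 40.5, P* ≈ 18.8

From dP/dt = 0: 0.00741C* = 0.3, so C* = 40.5.
From dR/dt = 0: 1.12(1 - R*/857) = 0.00375·40.5, giving R* = 857·(1 - 0.136) = 741.
From dC/dt = 0: 0.00137·741 - 0.369 = 0.0343P*, so P* = 0.646/0.0343 = 18.8.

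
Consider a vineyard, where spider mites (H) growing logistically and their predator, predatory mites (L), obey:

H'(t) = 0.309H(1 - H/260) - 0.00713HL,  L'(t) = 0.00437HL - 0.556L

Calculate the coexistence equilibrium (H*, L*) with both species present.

H* ≈ 127, L* ≈ 22.1

From dL/dt = 0 with L > 0: 0.00437H* = 0.556, so H* = 127.
Substitute into dH/dt = 0: 0.309(1 - 127/260) = 0.00713L*.
The bracket is 0.511, giving L* = 0.158/0.00713 = 22.1.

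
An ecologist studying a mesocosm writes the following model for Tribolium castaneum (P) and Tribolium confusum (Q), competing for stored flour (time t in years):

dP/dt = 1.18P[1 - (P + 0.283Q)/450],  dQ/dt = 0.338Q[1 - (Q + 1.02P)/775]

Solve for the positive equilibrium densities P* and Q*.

Setting both brackets to zero gives the nullclines P + 0.283Q = 450 and 1.02P + Q = 775.
Substituting Q = 775 - 1.02P into the first: P(1 - 0.283·1.02) = 450 - 0.283·775.
So P* = 231/0.711 = 324, and then Q* = 775 - 1.02·324 = 444.

P* ≈ 324, Q* ≈ 444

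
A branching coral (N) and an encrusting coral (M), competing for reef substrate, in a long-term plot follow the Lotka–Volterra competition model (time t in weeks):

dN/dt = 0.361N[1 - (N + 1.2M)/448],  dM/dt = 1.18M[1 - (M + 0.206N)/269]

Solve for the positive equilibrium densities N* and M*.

Setting both brackets to zero gives the nullclines N + 1.2M = 448 and 0.206N + M = 269.
Substituting M = 269 - 0.206N into the first: N(1 - 1.2·0.206) = 448 - 1.2·269.
So N* = 125/0.753 = 166, and then M* = 269 - 0.206·166 = 235.

N* ≈ 166, M* ≈ 235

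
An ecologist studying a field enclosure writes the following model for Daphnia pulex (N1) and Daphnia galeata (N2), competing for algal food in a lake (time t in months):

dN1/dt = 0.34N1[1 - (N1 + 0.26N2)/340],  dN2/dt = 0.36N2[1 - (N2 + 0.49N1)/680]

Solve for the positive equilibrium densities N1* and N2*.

N1* ≈ 187, N2* ≈ 588

Setting both brackets to zero gives the nullclines N1 + 0.26N2 = 340 and 0.49N1 + N2 = 680.
Substituting N2 = 680 - 0.49N1 into the first: N1(1 - 0.26·0.49) = 340 - 0.26·680.
So N1* = 163/0.873 = 187, and then N2* = 680 - 0.49·187 = 588.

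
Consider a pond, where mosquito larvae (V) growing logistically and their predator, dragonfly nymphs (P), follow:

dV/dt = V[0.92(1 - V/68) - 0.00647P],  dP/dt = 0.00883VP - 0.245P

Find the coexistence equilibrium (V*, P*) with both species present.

V* ≈ 27.7, P* ≈ 84.2

From dP/dt = 0 with P > 0: 0.00883V* = 0.245, so V* = 27.7.
Substitute into dV/dt = 0: 0.92(1 - 27.7/68) = 0.00647P*.
The bracket is 0.592, giving P* = 0.545/0.00647 = 84.2.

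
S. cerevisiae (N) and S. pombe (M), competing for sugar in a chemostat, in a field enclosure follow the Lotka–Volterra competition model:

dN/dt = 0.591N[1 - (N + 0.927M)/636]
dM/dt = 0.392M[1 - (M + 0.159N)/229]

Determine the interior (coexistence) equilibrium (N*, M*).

Setting both brackets to zero gives the nullclines N + 0.927M = 636 and 0.159N + M = 229.
Substituting M = 229 - 0.159N into the first: N(1 - 0.927·0.159) = 636 - 0.927·229.
So N* = 424/0.853 = 497, and then M* = 229 - 0.159·497 = 150.

N* ≈ 497, M* ≈ 150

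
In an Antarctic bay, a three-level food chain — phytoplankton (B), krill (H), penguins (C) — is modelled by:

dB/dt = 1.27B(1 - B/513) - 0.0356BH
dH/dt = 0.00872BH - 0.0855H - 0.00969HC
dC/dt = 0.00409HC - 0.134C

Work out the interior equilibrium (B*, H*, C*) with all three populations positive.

From dC/dt = 0: 0.00409H* = 0.134, so H* = 32.8.
From dB/dt = 0: 1.27(1 - B*/513) = 0.0356·32.8, giving B* = 513·(1 - 0.918) = 41.9.
From dH/dt = 0: 0.00872·41.9 - 0.0855 = 0.00969C*, so C* = 0.28/0.00969 = 28.9.

B* ≈ 41.9, H* ≈ 32.8, C* ≈ 28.9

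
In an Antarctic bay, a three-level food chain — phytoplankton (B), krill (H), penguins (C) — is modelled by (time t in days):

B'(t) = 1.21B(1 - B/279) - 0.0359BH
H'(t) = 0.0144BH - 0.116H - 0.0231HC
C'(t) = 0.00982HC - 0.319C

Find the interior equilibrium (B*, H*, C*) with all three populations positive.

From dC/dt = 0: 0.00982H* = 0.319, so H* = 32.5.
From dB/dt = 0: 1.21(1 - B*/279) = 0.0359·32.5, giving B* = 279·(1 - 0.964) = 10.1.
From dH/dt = 0: 0.0144·10.1 - 0.116 = 0.0231C*, so C* = 0.0294/0.0231 = 1.27.

B* ≈ 10.1, H* ≈ 32.5, C* ≈ 1.27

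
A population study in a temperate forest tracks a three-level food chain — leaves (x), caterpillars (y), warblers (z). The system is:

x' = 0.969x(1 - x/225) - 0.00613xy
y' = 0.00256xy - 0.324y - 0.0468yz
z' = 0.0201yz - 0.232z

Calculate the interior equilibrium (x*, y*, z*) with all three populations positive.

x* ≈ 209, y* ≈ 11.5, z* ≈ 4.49

From dz/dt = 0: 0.0201y* = 0.232, so y* = 11.5.
From dx/dt = 0: 0.969(1 - x*/225) = 0.00613·11.5, giving x* = 225·(1 - 0.073) = 209.
From dy/dt = 0: 0.00256·209 - 0.324 = 0.0468z*, so z* = 0.21/0.0468 = 4.49.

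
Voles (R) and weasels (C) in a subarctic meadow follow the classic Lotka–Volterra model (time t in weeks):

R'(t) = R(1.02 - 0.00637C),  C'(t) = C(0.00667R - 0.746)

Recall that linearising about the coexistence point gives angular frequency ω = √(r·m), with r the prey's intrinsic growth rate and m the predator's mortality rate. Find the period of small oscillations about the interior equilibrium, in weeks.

Here r = 1.02 and m = 0.746, so r·m = 0.761.
ω = √0.761 = 0.872 per week, hence T = 2π/ω ≈ 7.2 weeks.

T ≈ 7.2 weeks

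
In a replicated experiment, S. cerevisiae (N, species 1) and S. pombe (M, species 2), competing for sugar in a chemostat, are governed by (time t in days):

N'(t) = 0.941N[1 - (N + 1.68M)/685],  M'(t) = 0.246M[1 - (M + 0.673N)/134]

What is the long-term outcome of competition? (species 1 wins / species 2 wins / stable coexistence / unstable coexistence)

Compare the nullcline intercepts: K1/α12 = 685/1.68 = 408 > K2 = 134; K2/α21 = 134/0.673 = 199 < K1 = 685.
Since the inequalities point opposite ways, species 1 can invade but species 2 cannot.

species 1 excludes species 2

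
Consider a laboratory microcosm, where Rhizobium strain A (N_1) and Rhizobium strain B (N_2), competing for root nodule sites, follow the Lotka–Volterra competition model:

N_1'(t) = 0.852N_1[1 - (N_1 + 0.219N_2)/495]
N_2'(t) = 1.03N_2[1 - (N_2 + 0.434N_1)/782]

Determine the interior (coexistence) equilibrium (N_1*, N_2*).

N_1* ≈ 358, N_2* ≈ 627

Setting both brackets to zero gives the nullclines N_1 + 0.219N_2 = 495 and 0.434N_1 + N_2 = 782.
Substituting N_2 = 782 - 0.434N_1 into the first: N_1(1 - 0.219·0.434) = 495 - 0.219·782.
So N_1* = 324/0.905 = 358, and then N_2* = 782 - 0.434·358 = 627.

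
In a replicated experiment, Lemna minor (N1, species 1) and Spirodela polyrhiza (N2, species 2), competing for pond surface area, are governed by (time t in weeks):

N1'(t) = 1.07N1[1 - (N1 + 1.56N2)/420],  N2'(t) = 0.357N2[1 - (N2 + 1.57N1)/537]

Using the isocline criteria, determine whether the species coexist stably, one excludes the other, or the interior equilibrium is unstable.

unstable coexistence (outcome depends on initial conditions)

Compare the nullcline intercepts: K1/α12 = 420/1.56 = 269 < K2 = 537; K2/α21 = 537/1.57 = 342 < K1 = 420.
Since both are reversed, neither can invade when rare; the interior point is a saddle.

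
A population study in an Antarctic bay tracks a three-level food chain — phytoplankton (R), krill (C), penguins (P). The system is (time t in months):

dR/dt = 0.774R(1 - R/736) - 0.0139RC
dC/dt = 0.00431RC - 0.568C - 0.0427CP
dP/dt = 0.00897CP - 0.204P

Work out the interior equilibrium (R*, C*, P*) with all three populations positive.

R* ≈ 435, C* ≈ 22.7, P* ≈ 30.6

From dP/dt = 0: 0.00897C* = 0.204, so C* = 22.7.
From dR/dt = 0: 0.774(1 - R*/736) = 0.0139·22.7, giving R* = 736·(1 - 0.408) = 435.
From dC/dt = 0: 0.00431·435 - 0.568 = 0.0427P*, so P* = 1.31/0.0427 = 30.6.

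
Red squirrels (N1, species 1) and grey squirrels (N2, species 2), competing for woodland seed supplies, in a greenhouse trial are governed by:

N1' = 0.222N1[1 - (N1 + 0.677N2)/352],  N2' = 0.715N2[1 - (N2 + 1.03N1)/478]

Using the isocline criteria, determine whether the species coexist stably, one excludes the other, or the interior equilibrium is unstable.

Compare the nullcline intercepts: K1/α12 = 352/0.677 = 520 > K2 = 478; K2/α21 = 478/1.03 = 464 > K1 = 352.
Since both inequalities hold, each species can invade when rare, so the interior equilibrium is stable.

stable coexistence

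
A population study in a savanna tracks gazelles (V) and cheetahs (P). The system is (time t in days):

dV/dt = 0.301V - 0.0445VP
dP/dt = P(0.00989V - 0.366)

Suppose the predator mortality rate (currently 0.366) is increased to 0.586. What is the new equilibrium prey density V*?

V* ≈ 59.3

At the interior fixed point, setting dP/dt = 0 with P > 0 fixes V* = (predator death rate)/(VP coefficient) — independent of the other coefficients.
With the change, V* = 0.586/0.00989 = 59.3; it rises from 37.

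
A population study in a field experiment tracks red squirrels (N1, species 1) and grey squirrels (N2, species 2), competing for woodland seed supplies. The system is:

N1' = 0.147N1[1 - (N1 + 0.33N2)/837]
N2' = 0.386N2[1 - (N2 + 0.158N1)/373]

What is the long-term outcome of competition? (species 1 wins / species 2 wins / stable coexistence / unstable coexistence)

stable coexistence

Compare the nullcline intercepts: K1/α12 = 837/0.33 = 2540 > K2 = 373; K2/α21 = 373/0.158 = 2360 > K1 = 837.
Since both inequalities hold, each species can invade when rare, so the interior equilibrium is stable.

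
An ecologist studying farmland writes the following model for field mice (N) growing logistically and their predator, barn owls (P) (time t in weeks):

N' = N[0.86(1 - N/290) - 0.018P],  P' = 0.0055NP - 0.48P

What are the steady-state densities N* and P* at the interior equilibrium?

From dP/dt = 0 with P > 0: 0.0055N* = 0.48, so N* = 87.3.
Substitute into dN/dt = 0: 0.86(1 - 87.3/290) = 0.018P*.
The bracket is 0.699, giving P* = 0.601/0.018 = 33.4.

N* ≈ 87.3, P* ≈ 33.4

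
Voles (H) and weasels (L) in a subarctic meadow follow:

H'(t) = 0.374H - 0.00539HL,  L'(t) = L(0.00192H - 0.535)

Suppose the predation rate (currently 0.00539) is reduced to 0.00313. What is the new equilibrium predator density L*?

At the interior fixed point, setting dH/dt = 0 with H > 0 fixes L* = (prey growth rate)/(HL coefficient) — independent of the other coefficients.
With the change, L* = 0.374/0.00313 = 119; it rises from 69.4.

L* ≈ 119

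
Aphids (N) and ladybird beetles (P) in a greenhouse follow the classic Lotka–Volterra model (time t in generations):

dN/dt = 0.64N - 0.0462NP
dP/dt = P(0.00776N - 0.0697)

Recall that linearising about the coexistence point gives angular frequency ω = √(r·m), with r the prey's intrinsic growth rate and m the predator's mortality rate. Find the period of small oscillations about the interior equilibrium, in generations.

Here r = 0.64 and m = 0.0697, so r·m = 0.0446.
ω = √0.0446 = 0.211 per generation, hence T = 2π/ω ≈ 29.7 generations.

T ≈ 29.7 generations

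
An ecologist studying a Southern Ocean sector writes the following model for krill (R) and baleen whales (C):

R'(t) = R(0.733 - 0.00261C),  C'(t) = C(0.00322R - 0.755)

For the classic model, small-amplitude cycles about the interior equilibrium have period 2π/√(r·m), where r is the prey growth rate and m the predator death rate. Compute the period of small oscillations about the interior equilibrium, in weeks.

Here r = 0.733 and m = 0.755, so r·m = 0.553.
ω = √0.553 = 0.744 per week, hence T = 2π/ω ≈ 8.45 weeks.

T ≈ 8.45 weeks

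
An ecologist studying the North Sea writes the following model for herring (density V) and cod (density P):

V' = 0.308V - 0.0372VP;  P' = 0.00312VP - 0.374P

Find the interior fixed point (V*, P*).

V* ≈ 120, P* ≈ 8.28

Set dP/dt = 0 with P > 0: 0.00312V - 0.374 = 0, so V* = 0.374/0.00312 = 120.
Set dV/dt = 0 with V > 0: 0.308 - 0.0372P = 0, so P* = 0.308/0.0372 = 8.28.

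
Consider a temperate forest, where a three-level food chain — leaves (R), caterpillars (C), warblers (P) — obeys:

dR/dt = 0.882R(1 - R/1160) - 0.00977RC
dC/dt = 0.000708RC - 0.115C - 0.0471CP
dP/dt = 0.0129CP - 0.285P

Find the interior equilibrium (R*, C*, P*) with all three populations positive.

R* ≈ 876, C* ≈ 22.1, P* ≈ 10.7

From dP/dt = 0: 0.0129C* = 0.285, so C* = 22.1.
From dR/dt = 0: 0.882(1 - R*/1160) = 0.00977·22.1, giving R* = 1160·(1 - 0.245) = 876.
From dC/dt = 0: 0.000708·876 - 0.115 = 0.0471P*, so P* = 0.505/0.0471 = 10.7.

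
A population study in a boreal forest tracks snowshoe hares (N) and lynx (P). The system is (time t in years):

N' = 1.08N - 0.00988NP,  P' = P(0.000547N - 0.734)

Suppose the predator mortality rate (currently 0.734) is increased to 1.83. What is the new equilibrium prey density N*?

N* ≈ 3350

At the interior fixed point, setting dP/dt = 0 with P > 0 fixes N* = (predator death rate)/(NP coefficient) — independent of the other coefficients.
With the change, N* = 1.83/0.000547 = 3350; it rises from 1340.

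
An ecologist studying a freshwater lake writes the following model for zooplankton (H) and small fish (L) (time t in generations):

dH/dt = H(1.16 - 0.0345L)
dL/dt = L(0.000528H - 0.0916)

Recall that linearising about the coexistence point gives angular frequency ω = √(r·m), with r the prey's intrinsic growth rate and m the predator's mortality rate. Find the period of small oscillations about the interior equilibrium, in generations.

Here r = 1.16 and m = 0.0916, so r·m = 0.106.
ω = √0.106 = 0.326 per generation, hence T = 2π/ω ≈ 19.3 generations.

T ≈ 19.3 generations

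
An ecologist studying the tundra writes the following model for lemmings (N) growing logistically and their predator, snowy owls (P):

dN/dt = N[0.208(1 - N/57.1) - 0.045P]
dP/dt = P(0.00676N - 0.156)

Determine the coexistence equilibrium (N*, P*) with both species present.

N* ≈ 23.1, P* ≈ 2.75

From dP/dt = 0 with P > 0: 0.00676N* = 0.156, so N* = 23.1.
Substitute into dN/dt = 0: 0.208(1 - 23.1/57.1) = 0.045P*.
The bracket is 0.596, giving P* = 0.124/0.045 = 2.75.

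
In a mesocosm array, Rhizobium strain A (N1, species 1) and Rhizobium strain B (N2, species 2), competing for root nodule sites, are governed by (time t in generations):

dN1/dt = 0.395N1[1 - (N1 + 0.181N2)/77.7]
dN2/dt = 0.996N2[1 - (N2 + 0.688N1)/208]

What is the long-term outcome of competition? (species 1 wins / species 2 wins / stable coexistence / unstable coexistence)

stable coexistence

Compare the nullcline intercepts: K1/α12 = 77.7/0.181 = 429 > K2 = 208; K2/α21 = 208/0.688 = 302 > K1 = 77.7.
Since both inequalities hold, each species can invade when rare, so the interior equilibrium is stable.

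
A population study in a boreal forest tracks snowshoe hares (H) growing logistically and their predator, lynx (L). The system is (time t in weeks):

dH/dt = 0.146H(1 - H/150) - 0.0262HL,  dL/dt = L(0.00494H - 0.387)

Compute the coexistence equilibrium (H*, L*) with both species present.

H* ≈ 78.3, L* ≈ 2.66

From dL/dt = 0 with L > 0: 0.00494H* = 0.387, so H* = 78.3.
Substitute into dH/dt = 0: 0.146(1 - 78.3/150) = 0.0262L*.
The bracket is 0.478, giving L* = 0.0697/0.0262 = 2.66.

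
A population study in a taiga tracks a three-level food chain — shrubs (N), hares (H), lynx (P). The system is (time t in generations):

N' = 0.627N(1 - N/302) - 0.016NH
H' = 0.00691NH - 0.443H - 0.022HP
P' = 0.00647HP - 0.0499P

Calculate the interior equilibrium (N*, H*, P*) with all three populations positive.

From dP/dt = 0: 0.00647H* = 0.0499, so H* = 7.71.
From dN/dt = 0: 0.627(1 - N*/302) = 0.016·7.71, giving N* = 302·(1 - 0.197) = 243.
From dH/dt = 0: 0.00691·243 - 0.443 = 0.022P*, so P* = 1.23/0.022 = 56.1.

N* ≈ 243, H* ≈ 7.71, P* ≈ 56.1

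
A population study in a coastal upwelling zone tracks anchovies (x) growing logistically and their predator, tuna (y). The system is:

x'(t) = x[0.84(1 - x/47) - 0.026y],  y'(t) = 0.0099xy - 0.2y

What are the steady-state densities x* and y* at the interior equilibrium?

From dy/dt = 0 with y > 0: 0.0099x* = 0.2, so x* = 20.2.
Substitute into dx/dt = 0: 0.84(1 - 20.2/47) = 0.026y*.
The bracket is 0.57, giving y* = 0.479/0.026 = 18.4.

x* ≈ 20.2, y* ≈ 18.4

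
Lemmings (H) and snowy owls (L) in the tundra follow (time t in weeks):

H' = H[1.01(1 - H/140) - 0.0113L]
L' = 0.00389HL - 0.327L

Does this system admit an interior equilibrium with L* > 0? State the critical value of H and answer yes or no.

The predator equation gives dL/dt > 0 only when H > 0.327/0.00389 = 84.1.
Without the predator, H → K = 140. Since 140 > 84.1, the predator can invade and persist.

Threshold H = 84.1; K > 84.1, so yes, the predator persists.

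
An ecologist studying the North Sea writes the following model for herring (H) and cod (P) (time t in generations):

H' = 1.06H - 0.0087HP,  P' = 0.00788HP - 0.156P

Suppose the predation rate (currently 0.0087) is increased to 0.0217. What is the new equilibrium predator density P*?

At the interior fixed point, setting dH/dt = 0 with H > 0 fixes P* = (prey growth rate)/(HP coefficient) — independent of the other coefficients.
With the change, P* = 1.06/0.0217 = 48.8; it falls from 122.

P* ≈ 48.8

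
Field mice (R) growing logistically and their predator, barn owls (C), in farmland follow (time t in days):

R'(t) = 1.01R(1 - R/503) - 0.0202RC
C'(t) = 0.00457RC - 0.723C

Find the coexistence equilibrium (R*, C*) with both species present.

R* ≈ 158, C* ≈ 34.3

From dC/dt = 0 with C > 0: 0.00457R* = 0.723, so R* = 158.
Substitute into dR/dt = 0: 1.01(1 - 158/503) = 0.0202C*.
The bracket is 0.685, giving C* = 0.692/0.0202 = 34.3.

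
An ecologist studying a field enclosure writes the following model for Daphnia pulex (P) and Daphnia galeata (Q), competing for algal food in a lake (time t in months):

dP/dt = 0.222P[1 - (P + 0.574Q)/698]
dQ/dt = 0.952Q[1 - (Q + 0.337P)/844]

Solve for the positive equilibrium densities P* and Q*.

Setting both brackets to zero gives the nullclines P + 0.574Q = 698 and 0.337P + Q = 844.
Substituting Q = 844 - 0.337P into the first: P(1 - 0.574·0.337) = 698 - 0.574·844.
So P* = 214/0.807 = 265, and then Q* = 844 - 0.337·265 = 755.

P* ≈ 265, Q* ≈ 755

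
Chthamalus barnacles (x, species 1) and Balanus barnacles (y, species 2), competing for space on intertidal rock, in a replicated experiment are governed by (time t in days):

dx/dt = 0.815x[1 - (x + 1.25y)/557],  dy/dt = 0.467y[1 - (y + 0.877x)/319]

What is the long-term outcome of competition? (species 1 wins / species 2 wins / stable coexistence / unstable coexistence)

Compare the nullcline intercepts: K1/α12 = 557/1.25 = 446 > K2 = 319; K2/α21 = 319/0.877 = 364 < K1 = 557.
Since the inequalities point opposite ways, species 1 can invade but species 2 cannot.

species 1 excludes species 2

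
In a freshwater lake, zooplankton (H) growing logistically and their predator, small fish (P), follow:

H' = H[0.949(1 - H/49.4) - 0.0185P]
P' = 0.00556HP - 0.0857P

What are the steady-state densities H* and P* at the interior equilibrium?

H* ≈ 15.4, P* ≈ 35.3

From dP/dt = 0 with P > 0: 0.00556H* = 0.0857, so H* = 15.4.
Substitute into dH/dt = 0: 0.949(1 - 15.4/49.4) = 0.0185P*.
The bracket is 0.688, giving P* = 0.653/0.0185 = 35.3.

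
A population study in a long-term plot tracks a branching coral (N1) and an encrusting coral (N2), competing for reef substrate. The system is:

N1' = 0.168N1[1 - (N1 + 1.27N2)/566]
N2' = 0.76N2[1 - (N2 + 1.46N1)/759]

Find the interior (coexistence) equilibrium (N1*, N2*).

Setting both brackets to zero gives the nullclines N1 + 1.27N2 = 566 and 1.46N1 + N2 = 759.
Substituting N2 = 759 - 1.46N1 into the first: N1(1 - 1.27·1.46) = 566 - 1.27·759.
So N1* = -398/-0.854 = 466, and then N2* = 759 - 1.46·466 = 78.9.

N1* ≈ 466, N2* ≈ 78.9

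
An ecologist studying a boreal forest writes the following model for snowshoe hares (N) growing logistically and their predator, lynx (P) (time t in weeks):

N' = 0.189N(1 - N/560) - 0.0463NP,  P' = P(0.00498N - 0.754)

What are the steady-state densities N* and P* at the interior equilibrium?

From dP/dt = 0 with P > 0: 0.00498N* = 0.754, so N* = 151.
Substitute into dN/dt = 0: 0.189(1 - 151/560) = 0.0463P*.
The bracket is 0.73, giving P* = 0.138/0.0463 = 2.98.

N* ≈ 151, P* ≈ 2.98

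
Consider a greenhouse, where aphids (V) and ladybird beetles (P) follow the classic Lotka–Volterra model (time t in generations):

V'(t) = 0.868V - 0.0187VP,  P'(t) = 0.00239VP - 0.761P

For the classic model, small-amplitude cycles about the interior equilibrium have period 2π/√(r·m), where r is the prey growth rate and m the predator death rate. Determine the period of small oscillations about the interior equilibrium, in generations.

T ≈ 7.73 generations

Here r = 0.868 and m = 0.761, so r·m = 0.661.
ω = √0.661 = 0.813 per generation, hence T = 2π/ω ≈ 7.73 generations.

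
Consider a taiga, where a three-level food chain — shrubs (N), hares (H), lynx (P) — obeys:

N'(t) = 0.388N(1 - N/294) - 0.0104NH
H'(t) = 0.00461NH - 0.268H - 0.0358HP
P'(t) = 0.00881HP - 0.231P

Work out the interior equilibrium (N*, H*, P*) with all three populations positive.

From dP/dt = 0: 0.00881H* = 0.231, so H* = 26.2.
From dN/dt = 0: 0.388(1 - N*/294) = 0.0104·26.2, giving N* = 294·(1 - 0.703) = 87.4.
From dH/dt = 0: 0.00461·87.4 - 0.268 = 0.0358P*, so P* = 0.135/0.0358 = 3.77.

N* ≈ 87.4, H* ≈ 26.2, P* ≈ 3.77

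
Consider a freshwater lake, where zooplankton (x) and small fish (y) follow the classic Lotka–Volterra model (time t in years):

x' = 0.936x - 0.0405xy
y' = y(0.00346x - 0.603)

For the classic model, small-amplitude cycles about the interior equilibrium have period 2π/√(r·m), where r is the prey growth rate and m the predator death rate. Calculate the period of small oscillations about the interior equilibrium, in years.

Here r = 0.936 and m = 0.603, so r·m = 0.564.
ω = √0.564 = 0.751 per year, hence T = 2π/ω ≈ 8.36 years.

T ≈ 8.36 years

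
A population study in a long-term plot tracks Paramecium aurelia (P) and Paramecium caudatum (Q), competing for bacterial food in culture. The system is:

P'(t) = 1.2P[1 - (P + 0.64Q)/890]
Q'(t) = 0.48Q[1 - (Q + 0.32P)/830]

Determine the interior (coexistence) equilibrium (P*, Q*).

Setting both brackets to zero gives the nullclines P + 0.64Q = 890 and 0.32P + Q = 830.
Substituting Q = 830 - 0.32P into the first: P(1 - 0.64·0.32) = 890 - 0.64·830.
So P* = 359/0.795 = 451, and then Q* = 830 - 0.32·451 = 686.

P* ≈ 451, Q* ≈ 686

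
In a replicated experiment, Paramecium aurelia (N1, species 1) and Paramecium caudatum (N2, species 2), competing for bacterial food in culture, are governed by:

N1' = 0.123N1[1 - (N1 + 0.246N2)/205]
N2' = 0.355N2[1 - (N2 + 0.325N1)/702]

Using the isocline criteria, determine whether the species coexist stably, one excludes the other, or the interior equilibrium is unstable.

Compare the nullcline intercepts: K1/α12 = 205/0.246 = 833 > K2 = 702; K2/α21 = 702/0.325 = 2160 > K1 = 205.
Since both inequalities hold, each species can invade when rare, so the interior equilibrium is stable.

stable coexistence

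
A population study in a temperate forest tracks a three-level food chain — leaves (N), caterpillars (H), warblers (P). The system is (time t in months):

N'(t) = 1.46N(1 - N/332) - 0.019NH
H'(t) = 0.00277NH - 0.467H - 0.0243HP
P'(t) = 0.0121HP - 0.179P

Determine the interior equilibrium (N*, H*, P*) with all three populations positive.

From dP/dt = 0: 0.0121H* = 0.179, so H* = 14.8.
From dN/dt = 0: 1.46(1 - N*/332) = 0.019·14.8, giving N* = 332·(1 - 0.193) = 268.
From dH/dt = 0: 0.00277·268 - 0.467 = 0.0243P*, so P* = 0.276/0.0243 = 11.3.

N* ≈ 268, H* ≈ 14.8, P* ≈ 11.3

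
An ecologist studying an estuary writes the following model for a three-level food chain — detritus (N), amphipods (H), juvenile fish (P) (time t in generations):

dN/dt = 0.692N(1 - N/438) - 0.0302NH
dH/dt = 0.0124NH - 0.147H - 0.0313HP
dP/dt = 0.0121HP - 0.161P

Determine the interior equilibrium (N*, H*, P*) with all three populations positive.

From dP/dt = 0: 0.0121H* = 0.161, so H* = 13.3.
From dN/dt = 0: 0.692(1 - N*/438) = 0.0302·13.3, giving N* = 438·(1 - 0.581) = 184.
From dH/dt = 0: 0.0124·184 - 0.147 = 0.0313P*, so P* = 2.13/0.0313 = 68.1.

N* ≈ 184, H* ≈ 13.3, P* ≈ 68.1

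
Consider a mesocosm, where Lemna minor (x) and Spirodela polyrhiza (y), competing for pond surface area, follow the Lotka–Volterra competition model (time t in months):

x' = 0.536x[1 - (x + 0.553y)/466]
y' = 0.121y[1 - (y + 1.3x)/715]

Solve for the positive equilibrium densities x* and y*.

x* ≈ 251, y* ≈ 388

Setting both brackets to zero gives the nullclines x + 0.553y = 466 and 1.3x + y = 715.
Substituting y = 715 - 1.3x into the first: x(1 - 0.553·1.3) = 466 - 0.553·715.
So x* = 70.6/0.281 = 251, and then y* = 715 - 1.3·251 = 388.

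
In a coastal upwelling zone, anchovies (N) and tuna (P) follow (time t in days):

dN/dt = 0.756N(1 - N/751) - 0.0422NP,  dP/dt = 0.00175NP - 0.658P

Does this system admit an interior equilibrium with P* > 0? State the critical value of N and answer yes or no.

Threshold N = 376; K > 376, so yes, the predator persists.

The predator equation gives dP/dt > 0 only when N > 0.658/0.00175 = 376.
Without the predator, N → K = 751. Since 751 > 376, the predator can invade and persist.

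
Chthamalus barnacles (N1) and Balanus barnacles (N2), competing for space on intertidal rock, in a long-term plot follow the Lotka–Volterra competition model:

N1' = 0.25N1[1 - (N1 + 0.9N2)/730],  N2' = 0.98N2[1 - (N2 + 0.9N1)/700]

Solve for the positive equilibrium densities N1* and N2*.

Setting both brackets to zero gives the nullclines N1 + 0.9N2 = 730 and 0.9N1 + N2 = 700.
Substituting N2 = 700 - 0.9N1 into the first: N1(1 - 0.9·0.9) = 730 - 0.9·700.
So N1* = 100/0.19 = 526, and then N2* = 700 - 0.9·526 = 226.

N1* ≈ 526, N2* ≈ 226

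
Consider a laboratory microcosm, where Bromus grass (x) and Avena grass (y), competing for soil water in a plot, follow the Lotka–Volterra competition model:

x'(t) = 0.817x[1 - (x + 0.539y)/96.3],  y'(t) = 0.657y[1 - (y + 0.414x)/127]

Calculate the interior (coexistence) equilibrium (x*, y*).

Setting both brackets to zero gives the nullclines x + 0.539y = 96.3 and 0.414x + y = 127.
Substituting y = 127 - 0.414x into the first: x(1 - 0.539·0.414) = 96.3 - 0.539·127.
So x* = 27.8/0.777 = 35.8, and then y* = 127 - 0.414·35.8 = 112.

x* ≈ 35.8, y* ≈ 112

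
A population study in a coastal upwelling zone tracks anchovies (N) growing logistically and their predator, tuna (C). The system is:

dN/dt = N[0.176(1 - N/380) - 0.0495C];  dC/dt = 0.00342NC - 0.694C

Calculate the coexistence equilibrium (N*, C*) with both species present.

N* ≈ 203, C* ≈ 1.66

From dC/dt = 0 with C > 0: 0.00342N* = 0.694, so N* = 203.
Substitute into dN/dt = 0: 0.176(1 - 203/380) = 0.0495C*.
The bracket is 0.466, giving C* = 0.082/0.0495 = 1.66.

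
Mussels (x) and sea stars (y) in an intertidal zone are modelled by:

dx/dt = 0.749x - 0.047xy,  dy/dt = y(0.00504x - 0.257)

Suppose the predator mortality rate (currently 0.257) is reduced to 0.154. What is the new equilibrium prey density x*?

x* ≈ 30.6

At the interior fixed point, setting dy/dt = 0 with y > 0 fixes x* = (predator death rate)/(xy coefficient) — independent of the other coefficients.
With the change, x* = 0.154/0.00504 = 30.6; it falls from 51.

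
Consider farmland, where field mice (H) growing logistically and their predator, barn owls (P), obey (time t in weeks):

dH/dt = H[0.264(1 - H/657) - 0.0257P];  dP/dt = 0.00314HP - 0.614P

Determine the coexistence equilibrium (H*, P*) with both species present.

From dP/dt = 0 with P > 0: 0.00314H* = 0.614, so H* = 196.
Substitute into dH/dt = 0: 0.264(1 - 196/657) = 0.0257P*.
The bracket is 0.702, giving P* = 0.185/0.0257 = 7.22.

H* ≈ 196, P* ≈ 7.22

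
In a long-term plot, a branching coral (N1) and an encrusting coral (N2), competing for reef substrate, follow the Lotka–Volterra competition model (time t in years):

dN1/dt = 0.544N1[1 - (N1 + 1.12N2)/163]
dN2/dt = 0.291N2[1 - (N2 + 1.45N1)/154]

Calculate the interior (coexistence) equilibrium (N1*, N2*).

N1* ≈ 15.2, N2* ≈ 132

Setting both brackets to zero gives the nullclines N1 + 1.12N2 = 163 and 1.45N1 + N2 = 154.
Substituting N2 = 154 - 1.45N1 into the first: N1(1 - 1.12·1.45) = 163 - 1.12·154.
So N1* = -9.48/-0.624 = 15.2, and then N2* = 154 - 1.45·15.2 = 132.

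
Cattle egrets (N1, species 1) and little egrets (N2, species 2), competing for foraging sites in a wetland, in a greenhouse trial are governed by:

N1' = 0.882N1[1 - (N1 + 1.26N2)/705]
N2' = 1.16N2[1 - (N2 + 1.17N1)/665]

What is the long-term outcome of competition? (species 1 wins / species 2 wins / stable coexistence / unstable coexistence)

Compare the nullcline intercepts: K1/α12 = 705/1.26 = 560 < K2 = 665; K2/α21 = 665/1.17 = 568 < K1 = 705.
Since both are reversed, neither can invade when rare; the interior point is a saddle.

unstable coexistence (outcome depends on initial conditions)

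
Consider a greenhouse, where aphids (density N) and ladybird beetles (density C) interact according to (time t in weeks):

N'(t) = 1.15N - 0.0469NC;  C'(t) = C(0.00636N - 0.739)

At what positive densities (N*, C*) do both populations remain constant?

Set dC/dt = 0 with C > 0: 0.00636N - 0.739 = 0, so N* = 0.739/0.00636 = 116.
Set dN/dt = 0 with N > 0: 1.15 - 0.0469C = 0, so C* = 1.15/0.0469 = 24.5.

N* ≈ 116, C* ≈ 24.5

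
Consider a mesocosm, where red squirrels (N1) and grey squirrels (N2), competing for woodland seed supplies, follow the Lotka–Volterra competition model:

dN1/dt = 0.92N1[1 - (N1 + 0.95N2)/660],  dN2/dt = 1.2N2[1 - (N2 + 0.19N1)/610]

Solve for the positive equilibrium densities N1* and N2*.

N1* ≈ 98.2, N2* ≈ 591

Setting both brackets to zero gives the nullclines N1 + 0.95N2 = 660 and 0.19N1 + N2 = 610.
Substituting N2 = 610 - 0.19N1 into the first: N1(1 - 0.95·0.19) = 660 - 0.95·610.
So N1* = 80.5/0.82 = 98.2, and then N2* = 610 - 0.19·98.2 = 591.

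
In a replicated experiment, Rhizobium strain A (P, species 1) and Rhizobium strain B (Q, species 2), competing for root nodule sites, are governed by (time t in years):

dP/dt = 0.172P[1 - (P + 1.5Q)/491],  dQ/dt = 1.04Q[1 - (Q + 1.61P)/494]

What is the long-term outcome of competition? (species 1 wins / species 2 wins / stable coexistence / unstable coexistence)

unstable coexistence (outcome depends on initial conditions)

Compare the nullcline intercepts: K1/α12 = 491/1.5 = 327 < K2 = 494; K2/α21 = 494/1.61 = 307 < K1 = 491.
Since both are reversed, neither can invade when rare; the interior point is a saddle.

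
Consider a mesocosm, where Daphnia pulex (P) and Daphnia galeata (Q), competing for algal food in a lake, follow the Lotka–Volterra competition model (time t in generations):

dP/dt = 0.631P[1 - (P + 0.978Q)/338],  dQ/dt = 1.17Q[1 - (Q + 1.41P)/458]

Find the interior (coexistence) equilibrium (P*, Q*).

P* ≈ 290, Q* ≈ 49

Setting both brackets to zero gives the nullclines P + 0.978Q = 338 and 1.41P + Q = 458.
Substituting Q = 458 - 1.41P into the first: P(1 - 0.978·1.41) = 338 - 0.978·458.
So P* = -110/-0.379 = 290, and then Q* = 458 - 1.41·290 = 49.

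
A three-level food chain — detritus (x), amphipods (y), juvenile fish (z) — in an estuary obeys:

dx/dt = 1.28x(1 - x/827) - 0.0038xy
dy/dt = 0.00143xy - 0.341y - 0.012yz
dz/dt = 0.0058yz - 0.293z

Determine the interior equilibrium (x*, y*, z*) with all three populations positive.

From dz/dt = 0: 0.0058y* = 0.293, so y* = 50.5.
From dx/dt = 0: 1.28(1 - x*/827) = 0.0038·50.5, giving x* = 827·(1 - 0.15) = 703.
From dy/dt = 0: 0.00143·703 - 0.341 = 0.012z*, so z* = 0.664/0.012 = 55.4.

x* ≈ 703, y* ≈ 50.5, z* ≈ 55.4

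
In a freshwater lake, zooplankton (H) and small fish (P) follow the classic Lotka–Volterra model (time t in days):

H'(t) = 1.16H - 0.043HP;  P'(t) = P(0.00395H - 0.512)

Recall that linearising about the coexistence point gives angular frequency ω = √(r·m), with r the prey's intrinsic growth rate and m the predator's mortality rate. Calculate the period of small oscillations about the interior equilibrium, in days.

Here r = 1.16 and m = 0.512, so r·m = 0.594.
ω = √0.594 = 0.771 per day, hence T = 2π/ω ≈ 8.15 days.

T ≈ 8.15 days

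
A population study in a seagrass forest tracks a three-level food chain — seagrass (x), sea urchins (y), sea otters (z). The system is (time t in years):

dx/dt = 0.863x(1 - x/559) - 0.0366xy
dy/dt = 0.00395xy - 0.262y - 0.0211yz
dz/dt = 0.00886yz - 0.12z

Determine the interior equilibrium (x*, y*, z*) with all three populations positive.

From dz/dt = 0: 0.00886y* = 0.12, so y* = 13.5.
From dx/dt = 0: 0.863(1 - x*/559) = 0.0366·13.5, giving x* = 559·(1 - 0.574) = 238.
From dy/dt = 0: 0.00395·238 - 0.262 = 0.0211z*, so z* = 0.678/0.0211 = 32.1.

x* ≈ 238, y* ≈ 13.5, z* ≈ 32.1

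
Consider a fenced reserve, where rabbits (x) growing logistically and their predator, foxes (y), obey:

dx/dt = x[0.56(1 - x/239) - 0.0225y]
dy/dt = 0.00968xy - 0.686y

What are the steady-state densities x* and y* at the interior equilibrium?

From dy/dt = 0 with y > 0: 0.00968x* = 0.686, so x* = 70.9.
Substitute into dx/dt = 0: 0.56(1 - 70.9/239) = 0.0225y*.
The bracket is 0.703, giving y* = 0.394/0.0225 = 17.5.

x* ≈ 70.9, y* ≈ 17.5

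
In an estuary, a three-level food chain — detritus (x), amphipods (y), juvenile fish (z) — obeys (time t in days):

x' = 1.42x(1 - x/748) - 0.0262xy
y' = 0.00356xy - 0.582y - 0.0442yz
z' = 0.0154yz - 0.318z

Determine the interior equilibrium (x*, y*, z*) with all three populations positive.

From dz/dt = 0: 0.0154y* = 0.318, so y* = 20.6.
From dx/dt = 0: 1.42(1 - x*/748) = 0.0262·20.6, giving x* = 748·(1 - 0.381) = 463.
From dy/dt = 0: 0.00356·463 - 0.582 = 0.0442z*, so z* = 1.07/0.0442 = 24.1.

x* ≈ 463, y* ≈ 20.6, z* ≈ 24.1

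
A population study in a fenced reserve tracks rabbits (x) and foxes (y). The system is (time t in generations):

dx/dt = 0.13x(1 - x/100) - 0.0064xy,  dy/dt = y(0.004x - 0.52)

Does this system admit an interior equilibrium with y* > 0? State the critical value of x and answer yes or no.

Threshold x = 130; K < 130, so no, the predator goes extinct.

The predator equation gives dy/dt > 0 only when x > 0.52/0.004 = 130.
Without the predator, x → K = 100. Since 100 < 130, the predator cannot invade.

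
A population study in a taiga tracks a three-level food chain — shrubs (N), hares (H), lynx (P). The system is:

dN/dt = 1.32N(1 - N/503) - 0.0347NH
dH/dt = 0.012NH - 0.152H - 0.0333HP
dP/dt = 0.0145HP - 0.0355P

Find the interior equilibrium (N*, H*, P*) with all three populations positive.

N* ≈ 471, H* ≈ 2.45, P* ≈ 165

From dP/dt = 0: 0.0145H* = 0.0355, so H* = 2.45.
From dN/dt = 0: 1.32(1 - N*/503) = 0.0347·2.45, giving N* = 503·(1 - 0.0644) = 471.
From dH/dt = 0: 0.012·471 - 0.152 = 0.0333P*, so P* = 5.5/0.0333 = 165.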